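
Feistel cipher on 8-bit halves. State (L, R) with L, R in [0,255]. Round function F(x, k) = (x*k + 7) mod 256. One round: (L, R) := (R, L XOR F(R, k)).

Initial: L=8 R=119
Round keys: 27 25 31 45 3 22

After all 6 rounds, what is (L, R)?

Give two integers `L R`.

Answer: 238 37

Derivation:
Round 1 (k=27): L=119 R=156
Round 2 (k=25): L=156 R=52
Round 3 (k=31): L=52 R=207
Round 4 (k=45): L=207 R=94
Round 5 (k=3): L=94 R=238
Round 6 (k=22): L=238 R=37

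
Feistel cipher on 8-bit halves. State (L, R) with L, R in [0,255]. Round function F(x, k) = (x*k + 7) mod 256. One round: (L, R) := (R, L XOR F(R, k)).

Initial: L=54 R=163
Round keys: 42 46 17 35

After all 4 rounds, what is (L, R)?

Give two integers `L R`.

Round 1 (k=42): L=163 R=243
Round 2 (k=46): L=243 R=18
Round 3 (k=17): L=18 R=202
Round 4 (k=35): L=202 R=183

Answer: 202 183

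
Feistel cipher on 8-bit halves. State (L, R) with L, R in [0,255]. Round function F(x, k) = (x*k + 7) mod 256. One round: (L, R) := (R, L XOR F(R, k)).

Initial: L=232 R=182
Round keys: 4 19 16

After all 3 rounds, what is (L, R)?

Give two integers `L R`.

Answer: 170 144

Derivation:
Round 1 (k=4): L=182 R=55
Round 2 (k=19): L=55 R=170
Round 3 (k=16): L=170 R=144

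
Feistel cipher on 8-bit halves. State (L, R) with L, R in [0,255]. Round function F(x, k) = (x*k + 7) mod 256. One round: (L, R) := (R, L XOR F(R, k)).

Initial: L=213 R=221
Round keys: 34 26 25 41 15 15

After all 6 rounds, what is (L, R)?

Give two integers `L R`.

Answer: 52 13

Derivation:
Round 1 (k=34): L=221 R=180
Round 2 (k=26): L=180 R=146
Round 3 (k=25): L=146 R=253
Round 4 (k=41): L=253 R=30
Round 5 (k=15): L=30 R=52
Round 6 (k=15): L=52 R=13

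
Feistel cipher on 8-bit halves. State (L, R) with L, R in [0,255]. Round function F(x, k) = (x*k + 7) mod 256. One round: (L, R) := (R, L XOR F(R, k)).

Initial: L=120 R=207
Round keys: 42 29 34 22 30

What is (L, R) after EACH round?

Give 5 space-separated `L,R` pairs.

Round 1 (k=42): L=207 R=133
Round 2 (k=29): L=133 R=215
Round 3 (k=34): L=215 R=16
Round 4 (k=22): L=16 R=176
Round 5 (k=30): L=176 R=183

Answer: 207,133 133,215 215,16 16,176 176,183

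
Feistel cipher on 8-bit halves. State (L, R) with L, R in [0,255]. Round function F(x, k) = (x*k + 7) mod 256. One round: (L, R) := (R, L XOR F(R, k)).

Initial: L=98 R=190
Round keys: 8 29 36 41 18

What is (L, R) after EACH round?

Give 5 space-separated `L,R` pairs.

Answer: 190,149 149,86 86,138 138,119 119,239

Derivation:
Round 1 (k=8): L=190 R=149
Round 2 (k=29): L=149 R=86
Round 3 (k=36): L=86 R=138
Round 4 (k=41): L=138 R=119
Round 5 (k=18): L=119 R=239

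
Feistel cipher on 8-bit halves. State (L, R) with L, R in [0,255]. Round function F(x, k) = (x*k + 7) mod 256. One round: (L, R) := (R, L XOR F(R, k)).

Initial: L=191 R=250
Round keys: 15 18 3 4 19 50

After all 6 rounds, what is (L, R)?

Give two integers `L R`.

Answer: 33 239

Derivation:
Round 1 (k=15): L=250 R=18
Round 2 (k=18): L=18 R=177
Round 3 (k=3): L=177 R=8
Round 4 (k=4): L=8 R=150
Round 5 (k=19): L=150 R=33
Round 6 (k=50): L=33 R=239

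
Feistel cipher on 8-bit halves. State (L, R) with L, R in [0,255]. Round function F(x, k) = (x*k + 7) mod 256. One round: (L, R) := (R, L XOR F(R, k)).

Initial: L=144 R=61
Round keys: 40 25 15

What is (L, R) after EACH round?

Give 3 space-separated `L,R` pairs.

Round 1 (k=40): L=61 R=31
Round 2 (k=25): L=31 R=51
Round 3 (k=15): L=51 R=27

Answer: 61,31 31,51 51,27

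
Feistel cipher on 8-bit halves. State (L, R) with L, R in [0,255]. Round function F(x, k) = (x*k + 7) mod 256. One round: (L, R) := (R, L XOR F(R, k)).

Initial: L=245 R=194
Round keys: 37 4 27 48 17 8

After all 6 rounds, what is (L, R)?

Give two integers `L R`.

Answer: 195 173

Derivation:
Round 1 (k=37): L=194 R=228
Round 2 (k=4): L=228 R=85
Round 3 (k=27): L=85 R=26
Round 4 (k=48): L=26 R=178
Round 5 (k=17): L=178 R=195
Round 6 (k=8): L=195 R=173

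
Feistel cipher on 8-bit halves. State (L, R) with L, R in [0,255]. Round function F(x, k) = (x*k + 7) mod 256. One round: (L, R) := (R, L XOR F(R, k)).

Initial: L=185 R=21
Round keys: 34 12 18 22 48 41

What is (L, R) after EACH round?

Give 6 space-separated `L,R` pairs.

Round 1 (k=34): L=21 R=104
Round 2 (k=12): L=104 R=242
Round 3 (k=18): L=242 R=99
Round 4 (k=22): L=99 R=123
Round 5 (k=48): L=123 R=116
Round 6 (k=41): L=116 R=224

Answer: 21,104 104,242 242,99 99,123 123,116 116,224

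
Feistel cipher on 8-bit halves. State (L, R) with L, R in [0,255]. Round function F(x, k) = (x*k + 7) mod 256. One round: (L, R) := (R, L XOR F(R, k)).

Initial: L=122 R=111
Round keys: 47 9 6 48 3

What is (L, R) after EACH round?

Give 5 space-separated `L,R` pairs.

Answer: 111,18 18,198 198,185 185,113 113,227

Derivation:
Round 1 (k=47): L=111 R=18
Round 2 (k=9): L=18 R=198
Round 3 (k=6): L=198 R=185
Round 4 (k=48): L=185 R=113
Round 5 (k=3): L=113 R=227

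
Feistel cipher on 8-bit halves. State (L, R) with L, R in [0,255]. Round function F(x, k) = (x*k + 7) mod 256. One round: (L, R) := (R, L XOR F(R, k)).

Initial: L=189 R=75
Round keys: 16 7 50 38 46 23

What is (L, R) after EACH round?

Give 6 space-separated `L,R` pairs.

Round 1 (k=16): L=75 R=10
Round 2 (k=7): L=10 R=6
Round 3 (k=50): L=6 R=57
Round 4 (k=38): L=57 R=123
Round 5 (k=46): L=123 R=24
Round 6 (k=23): L=24 R=84

Answer: 75,10 10,6 6,57 57,123 123,24 24,84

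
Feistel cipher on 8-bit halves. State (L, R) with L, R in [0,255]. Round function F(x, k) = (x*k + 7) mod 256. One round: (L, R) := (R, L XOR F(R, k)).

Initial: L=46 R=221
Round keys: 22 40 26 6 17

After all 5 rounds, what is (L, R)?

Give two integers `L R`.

Answer: 133 12

Derivation:
Round 1 (k=22): L=221 R=43
Round 2 (k=40): L=43 R=98
Round 3 (k=26): L=98 R=208
Round 4 (k=6): L=208 R=133
Round 5 (k=17): L=133 R=12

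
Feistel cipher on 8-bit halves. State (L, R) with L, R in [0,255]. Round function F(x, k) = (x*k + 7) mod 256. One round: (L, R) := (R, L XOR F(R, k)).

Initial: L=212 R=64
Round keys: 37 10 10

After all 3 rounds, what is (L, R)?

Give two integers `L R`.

Round 1 (k=37): L=64 R=147
Round 2 (k=10): L=147 R=133
Round 3 (k=10): L=133 R=170

Answer: 133 170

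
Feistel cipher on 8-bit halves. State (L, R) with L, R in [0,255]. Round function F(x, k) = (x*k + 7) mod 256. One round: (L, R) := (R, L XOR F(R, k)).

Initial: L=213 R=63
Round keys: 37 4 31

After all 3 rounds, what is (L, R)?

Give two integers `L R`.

Round 1 (k=37): L=63 R=247
Round 2 (k=4): L=247 R=220
Round 3 (k=31): L=220 R=92

Answer: 220 92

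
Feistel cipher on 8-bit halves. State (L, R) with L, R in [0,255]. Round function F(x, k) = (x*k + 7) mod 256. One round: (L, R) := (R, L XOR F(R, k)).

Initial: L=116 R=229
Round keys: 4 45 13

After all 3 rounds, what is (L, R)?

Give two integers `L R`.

Answer: 239 197

Derivation:
Round 1 (k=4): L=229 R=239
Round 2 (k=45): L=239 R=239
Round 3 (k=13): L=239 R=197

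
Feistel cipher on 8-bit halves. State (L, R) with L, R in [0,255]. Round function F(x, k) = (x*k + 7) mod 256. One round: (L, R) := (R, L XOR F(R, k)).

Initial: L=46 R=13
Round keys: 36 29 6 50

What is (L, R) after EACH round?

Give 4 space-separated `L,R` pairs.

Answer: 13,245 245,197 197,80 80,98

Derivation:
Round 1 (k=36): L=13 R=245
Round 2 (k=29): L=245 R=197
Round 3 (k=6): L=197 R=80
Round 4 (k=50): L=80 R=98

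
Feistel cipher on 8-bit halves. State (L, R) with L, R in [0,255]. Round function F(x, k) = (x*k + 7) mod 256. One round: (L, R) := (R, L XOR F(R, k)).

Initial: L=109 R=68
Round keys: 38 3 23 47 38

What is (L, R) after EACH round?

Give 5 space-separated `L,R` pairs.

Answer: 68,114 114,25 25,52 52,138 138,183

Derivation:
Round 1 (k=38): L=68 R=114
Round 2 (k=3): L=114 R=25
Round 3 (k=23): L=25 R=52
Round 4 (k=47): L=52 R=138
Round 5 (k=38): L=138 R=183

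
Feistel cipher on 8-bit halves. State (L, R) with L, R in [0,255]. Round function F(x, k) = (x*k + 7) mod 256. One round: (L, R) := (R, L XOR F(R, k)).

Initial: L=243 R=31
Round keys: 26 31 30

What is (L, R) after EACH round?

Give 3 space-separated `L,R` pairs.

Round 1 (k=26): L=31 R=222
Round 2 (k=31): L=222 R=246
Round 3 (k=30): L=246 R=5

Answer: 31,222 222,246 246,5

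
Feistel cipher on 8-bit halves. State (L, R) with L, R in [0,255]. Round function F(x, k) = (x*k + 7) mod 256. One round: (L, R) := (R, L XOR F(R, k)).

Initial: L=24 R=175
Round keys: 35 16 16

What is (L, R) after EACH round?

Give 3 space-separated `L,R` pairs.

Round 1 (k=35): L=175 R=236
Round 2 (k=16): L=236 R=104
Round 3 (k=16): L=104 R=107

Answer: 175,236 236,104 104,107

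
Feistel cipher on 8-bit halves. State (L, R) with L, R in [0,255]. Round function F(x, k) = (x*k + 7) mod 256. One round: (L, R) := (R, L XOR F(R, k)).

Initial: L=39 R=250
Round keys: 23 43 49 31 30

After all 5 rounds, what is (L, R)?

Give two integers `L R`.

Answer: 68 19

Derivation:
Round 1 (k=23): L=250 R=90
Round 2 (k=43): L=90 R=223
Round 3 (k=49): L=223 R=236
Round 4 (k=31): L=236 R=68
Round 5 (k=30): L=68 R=19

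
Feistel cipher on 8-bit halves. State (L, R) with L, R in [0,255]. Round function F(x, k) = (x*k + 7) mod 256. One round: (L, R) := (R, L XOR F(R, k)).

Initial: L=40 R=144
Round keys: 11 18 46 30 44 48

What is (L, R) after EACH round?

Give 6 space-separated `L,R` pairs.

Round 1 (k=11): L=144 R=31
Round 2 (k=18): L=31 R=165
Round 3 (k=46): L=165 R=178
Round 4 (k=30): L=178 R=70
Round 5 (k=44): L=70 R=189
Round 6 (k=48): L=189 R=49

Answer: 144,31 31,165 165,178 178,70 70,189 189,49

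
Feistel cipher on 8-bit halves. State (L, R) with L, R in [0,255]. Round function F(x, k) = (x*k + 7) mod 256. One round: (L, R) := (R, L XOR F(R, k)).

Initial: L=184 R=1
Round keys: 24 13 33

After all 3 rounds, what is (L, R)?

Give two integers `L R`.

Answer: 131 77

Derivation:
Round 1 (k=24): L=1 R=167
Round 2 (k=13): L=167 R=131
Round 3 (k=33): L=131 R=77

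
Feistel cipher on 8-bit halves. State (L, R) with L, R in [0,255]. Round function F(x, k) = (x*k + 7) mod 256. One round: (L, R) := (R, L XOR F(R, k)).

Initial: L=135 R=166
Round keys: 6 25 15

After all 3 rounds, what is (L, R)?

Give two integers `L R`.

Answer: 53 78

Derivation:
Round 1 (k=6): L=166 R=108
Round 2 (k=25): L=108 R=53
Round 3 (k=15): L=53 R=78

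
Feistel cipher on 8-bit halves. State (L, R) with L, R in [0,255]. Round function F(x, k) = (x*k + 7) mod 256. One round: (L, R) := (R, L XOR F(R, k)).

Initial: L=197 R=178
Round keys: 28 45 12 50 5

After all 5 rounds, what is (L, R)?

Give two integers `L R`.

Answer: 146 208

Derivation:
Round 1 (k=28): L=178 R=186
Round 2 (k=45): L=186 R=11
Round 3 (k=12): L=11 R=49
Round 4 (k=50): L=49 R=146
Round 5 (k=5): L=146 R=208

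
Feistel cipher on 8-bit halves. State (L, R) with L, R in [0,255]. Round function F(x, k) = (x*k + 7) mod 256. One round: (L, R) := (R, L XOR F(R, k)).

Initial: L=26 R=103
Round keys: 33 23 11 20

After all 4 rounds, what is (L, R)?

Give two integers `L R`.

Round 1 (k=33): L=103 R=84
Round 2 (k=23): L=84 R=244
Round 3 (k=11): L=244 R=215
Round 4 (k=20): L=215 R=39

Answer: 215 39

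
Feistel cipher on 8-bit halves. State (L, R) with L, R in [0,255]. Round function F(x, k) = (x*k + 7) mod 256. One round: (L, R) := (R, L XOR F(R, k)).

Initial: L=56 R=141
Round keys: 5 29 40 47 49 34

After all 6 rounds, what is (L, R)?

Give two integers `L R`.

Answer: 86 185

Derivation:
Round 1 (k=5): L=141 R=240
Round 2 (k=29): L=240 R=186
Round 3 (k=40): L=186 R=231
Round 4 (k=47): L=231 R=202
Round 5 (k=49): L=202 R=86
Round 6 (k=34): L=86 R=185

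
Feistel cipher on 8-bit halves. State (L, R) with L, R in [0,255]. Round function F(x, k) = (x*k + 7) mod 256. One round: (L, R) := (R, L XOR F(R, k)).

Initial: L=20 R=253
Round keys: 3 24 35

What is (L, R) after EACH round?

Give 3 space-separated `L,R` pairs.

Round 1 (k=3): L=253 R=234
Round 2 (k=24): L=234 R=10
Round 3 (k=35): L=10 R=143

Answer: 253,234 234,10 10,143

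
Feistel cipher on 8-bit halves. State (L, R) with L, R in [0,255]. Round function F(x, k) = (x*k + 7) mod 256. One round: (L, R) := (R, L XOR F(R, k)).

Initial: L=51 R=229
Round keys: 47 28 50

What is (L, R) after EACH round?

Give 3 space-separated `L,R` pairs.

Round 1 (k=47): L=229 R=33
Round 2 (k=28): L=33 R=70
Round 3 (k=50): L=70 R=146

Answer: 229,33 33,70 70,146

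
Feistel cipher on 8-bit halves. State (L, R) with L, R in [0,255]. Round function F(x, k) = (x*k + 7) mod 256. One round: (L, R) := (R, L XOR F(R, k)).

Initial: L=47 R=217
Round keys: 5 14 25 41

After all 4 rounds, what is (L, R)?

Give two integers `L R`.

Answer: 20 3

Derivation:
Round 1 (k=5): L=217 R=107
Round 2 (k=14): L=107 R=56
Round 3 (k=25): L=56 R=20
Round 4 (k=41): L=20 R=3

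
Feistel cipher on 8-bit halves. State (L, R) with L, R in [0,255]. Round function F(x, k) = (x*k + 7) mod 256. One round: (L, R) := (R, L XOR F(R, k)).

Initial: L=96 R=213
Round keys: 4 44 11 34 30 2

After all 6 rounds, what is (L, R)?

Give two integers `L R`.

Answer: 151 16

Derivation:
Round 1 (k=4): L=213 R=59
Round 2 (k=44): L=59 R=254
Round 3 (k=11): L=254 R=202
Round 4 (k=34): L=202 R=37
Round 5 (k=30): L=37 R=151
Round 6 (k=2): L=151 R=16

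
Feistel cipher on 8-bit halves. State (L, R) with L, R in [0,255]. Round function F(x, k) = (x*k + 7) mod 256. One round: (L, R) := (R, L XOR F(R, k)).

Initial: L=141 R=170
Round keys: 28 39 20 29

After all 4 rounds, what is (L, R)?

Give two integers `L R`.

Answer: 161 43

Derivation:
Round 1 (k=28): L=170 R=18
Round 2 (k=39): L=18 R=111
Round 3 (k=20): L=111 R=161
Round 4 (k=29): L=161 R=43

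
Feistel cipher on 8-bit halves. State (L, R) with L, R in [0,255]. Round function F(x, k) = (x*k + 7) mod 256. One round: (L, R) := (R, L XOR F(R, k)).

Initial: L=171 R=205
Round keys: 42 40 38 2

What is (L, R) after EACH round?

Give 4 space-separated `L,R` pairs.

Round 1 (k=42): L=205 R=2
Round 2 (k=40): L=2 R=154
Round 3 (k=38): L=154 R=225
Round 4 (k=2): L=225 R=83

Answer: 205,2 2,154 154,225 225,83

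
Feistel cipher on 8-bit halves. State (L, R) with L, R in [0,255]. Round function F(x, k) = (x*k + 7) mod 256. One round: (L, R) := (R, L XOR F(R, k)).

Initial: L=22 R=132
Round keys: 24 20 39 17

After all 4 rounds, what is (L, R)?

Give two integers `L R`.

Round 1 (k=24): L=132 R=113
Round 2 (k=20): L=113 R=95
Round 3 (k=39): L=95 R=241
Round 4 (k=17): L=241 R=87

Answer: 241 87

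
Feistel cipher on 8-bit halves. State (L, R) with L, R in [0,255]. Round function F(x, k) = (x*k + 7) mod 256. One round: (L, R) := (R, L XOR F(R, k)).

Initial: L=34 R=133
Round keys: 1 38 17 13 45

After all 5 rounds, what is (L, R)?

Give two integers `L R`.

Answer: 168 100

Derivation:
Round 1 (k=1): L=133 R=174
Round 2 (k=38): L=174 R=94
Round 3 (k=17): L=94 R=235
Round 4 (k=13): L=235 R=168
Round 5 (k=45): L=168 R=100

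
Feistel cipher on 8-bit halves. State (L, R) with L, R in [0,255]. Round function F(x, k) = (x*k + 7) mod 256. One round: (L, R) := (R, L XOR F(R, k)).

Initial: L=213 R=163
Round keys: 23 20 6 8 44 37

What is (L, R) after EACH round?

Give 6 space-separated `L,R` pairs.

Answer: 163,121 121,216 216,110 110,175 175,117 117,95

Derivation:
Round 1 (k=23): L=163 R=121
Round 2 (k=20): L=121 R=216
Round 3 (k=6): L=216 R=110
Round 4 (k=8): L=110 R=175
Round 5 (k=44): L=175 R=117
Round 6 (k=37): L=117 R=95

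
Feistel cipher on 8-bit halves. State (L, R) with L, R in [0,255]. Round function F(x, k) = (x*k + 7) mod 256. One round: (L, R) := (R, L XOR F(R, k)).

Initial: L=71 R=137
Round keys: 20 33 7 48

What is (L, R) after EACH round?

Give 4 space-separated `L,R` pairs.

Round 1 (k=20): L=137 R=252
Round 2 (k=33): L=252 R=10
Round 3 (k=7): L=10 R=177
Round 4 (k=48): L=177 R=61

Answer: 137,252 252,10 10,177 177,61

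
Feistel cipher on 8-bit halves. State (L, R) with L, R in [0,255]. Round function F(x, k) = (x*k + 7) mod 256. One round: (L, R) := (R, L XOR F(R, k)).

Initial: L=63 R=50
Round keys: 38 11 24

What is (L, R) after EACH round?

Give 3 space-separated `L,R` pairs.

Answer: 50,76 76,121 121,19

Derivation:
Round 1 (k=38): L=50 R=76
Round 2 (k=11): L=76 R=121
Round 3 (k=24): L=121 R=19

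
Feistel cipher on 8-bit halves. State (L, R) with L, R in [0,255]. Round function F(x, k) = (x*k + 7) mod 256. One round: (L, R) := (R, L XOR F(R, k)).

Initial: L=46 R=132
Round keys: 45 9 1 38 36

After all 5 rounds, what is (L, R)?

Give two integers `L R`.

Answer: 115 97

Derivation:
Round 1 (k=45): L=132 R=21
Round 2 (k=9): L=21 R=64
Round 3 (k=1): L=64 R=82
Round 4 (k=38): L=82 R=115
Round 5 (k=36): L=115 R=97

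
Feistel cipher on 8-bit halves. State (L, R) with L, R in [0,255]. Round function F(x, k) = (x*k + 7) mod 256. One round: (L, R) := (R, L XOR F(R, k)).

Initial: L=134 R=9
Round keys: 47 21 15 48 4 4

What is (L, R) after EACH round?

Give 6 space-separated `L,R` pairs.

Answer: 9,40 40,70 70,9 9,241 241,194 194,254

Derivation:
Round 1 (k=47): L=9 R=40
Round 2 (k=21): L=40 R=70
Round 3 (k=15): L=70 R=9
Round 4 (k=48): L=9 R=241
Round 5 (k=4): L=241 R=194
Round 6 (k=4): L=194 R=254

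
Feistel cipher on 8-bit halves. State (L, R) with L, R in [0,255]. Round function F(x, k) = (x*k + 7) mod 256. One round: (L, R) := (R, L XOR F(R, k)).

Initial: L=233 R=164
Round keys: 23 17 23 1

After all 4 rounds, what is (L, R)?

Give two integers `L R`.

Round 1 (k=23): L=164 R=42
Round 2 (k=17): L=42 R=117
Round 3 (k=23): L=117 R=160
Round 4 (k=1): L=160 R=210

Answer: 160 210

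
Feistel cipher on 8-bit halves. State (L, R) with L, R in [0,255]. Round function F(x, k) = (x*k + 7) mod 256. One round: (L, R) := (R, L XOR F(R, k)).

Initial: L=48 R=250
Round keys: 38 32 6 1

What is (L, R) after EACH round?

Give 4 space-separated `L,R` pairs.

Round 1 (k=38): L=250 R=19
Round 2 (k=32): L=19 R=157
Round 3 (k=6): L=157 R=166
Round 4 (k=1): L=166 R=48

Answer: 250,19 19,157 157,166 166,48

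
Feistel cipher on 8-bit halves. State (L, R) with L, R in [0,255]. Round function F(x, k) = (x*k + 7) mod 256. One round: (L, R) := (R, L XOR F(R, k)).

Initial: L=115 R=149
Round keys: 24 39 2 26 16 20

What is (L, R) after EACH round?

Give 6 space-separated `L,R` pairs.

Round 1 (k=24): L=149 R=140
Round 2 (k=39): L=140 R=206
Round 3 (k=2): L=206 R=47
Round 4 (k=26): L=47 R=3
Round 5 (k=16): L=3 R=24
Round 6 (k=20): L=24 R=228

Answer: 149,140 140,206 206,47 47,3 3,24 24,228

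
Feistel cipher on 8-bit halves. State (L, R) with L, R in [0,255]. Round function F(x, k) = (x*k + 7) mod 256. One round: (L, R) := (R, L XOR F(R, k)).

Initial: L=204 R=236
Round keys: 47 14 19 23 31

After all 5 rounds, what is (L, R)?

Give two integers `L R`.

Answer: 107 45

Derivation:
Round 1 (k=47): L=236 R=151
Round 2 (k=14): L=151 R=165
Round 3 (k=19): L=165 R=209
Round 4 (k=23): L=209 R=107
Round 5 (k=31): L=107 R=45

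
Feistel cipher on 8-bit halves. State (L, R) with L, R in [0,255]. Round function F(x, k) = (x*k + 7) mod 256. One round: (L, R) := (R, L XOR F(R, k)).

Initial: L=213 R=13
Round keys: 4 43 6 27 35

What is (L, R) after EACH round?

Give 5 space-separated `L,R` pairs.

Answer: 13,238 238,12 12,161 161,14 14,80

Derivation:
Round 1 (k=4): L=13 R=238
Round 2 (k=43): L=238 R=12
Round 3 (k=6): L=12 R=161
Round 4 (k=27): L=161 R=14
Round 5 (k=35): L=14 R=80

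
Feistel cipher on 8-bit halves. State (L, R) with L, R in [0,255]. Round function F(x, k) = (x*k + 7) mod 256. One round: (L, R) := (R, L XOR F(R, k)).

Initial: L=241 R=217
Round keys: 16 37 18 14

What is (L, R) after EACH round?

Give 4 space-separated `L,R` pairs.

Round 1 (k=16): L=217 R=102
Round 2 (k=37): L=102 R=28
Round 3 (k=18): L=28 R=153
Round 4 (k=14): L=153 R=121

Answer: 217,102 102,28 28,153 153,121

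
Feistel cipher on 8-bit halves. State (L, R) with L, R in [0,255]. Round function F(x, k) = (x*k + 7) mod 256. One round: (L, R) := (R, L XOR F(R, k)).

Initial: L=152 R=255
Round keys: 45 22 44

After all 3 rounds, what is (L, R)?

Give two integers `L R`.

Answer: 76 85

Derivation:
Round 1 (k=45): L=255 R=66
Round 2 (k=22): L=66 R=76
Round 3 (k=44): L=76 R=85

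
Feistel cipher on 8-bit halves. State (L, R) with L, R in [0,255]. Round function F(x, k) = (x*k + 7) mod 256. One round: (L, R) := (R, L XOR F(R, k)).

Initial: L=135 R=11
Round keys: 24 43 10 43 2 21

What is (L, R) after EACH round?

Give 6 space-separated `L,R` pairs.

Answer: 11,136 136,212 212,199 199,160 160,128 128,39

Derivation:
Round 1 (k=24): L=11 R=136
Round 2 (k=43): L=136 R=212
Round 3 (k=10): L=212 R=199
Round 4 (k=43): L=199 R=160
Round 5 (k=2): L=160 R=128
Round 6 (k=21): L=128 R=39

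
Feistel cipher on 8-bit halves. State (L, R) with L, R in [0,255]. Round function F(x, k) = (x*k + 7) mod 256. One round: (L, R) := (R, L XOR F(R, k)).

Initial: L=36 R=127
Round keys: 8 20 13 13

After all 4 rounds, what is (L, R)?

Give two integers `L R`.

Round 1 (k=8): L=127 R=219
Round 2 (k=20): L=219 R=92
Round 3 (k=13): L=92 R=104
Round 4 (k=13): L=104 R=19

Answer: 104 19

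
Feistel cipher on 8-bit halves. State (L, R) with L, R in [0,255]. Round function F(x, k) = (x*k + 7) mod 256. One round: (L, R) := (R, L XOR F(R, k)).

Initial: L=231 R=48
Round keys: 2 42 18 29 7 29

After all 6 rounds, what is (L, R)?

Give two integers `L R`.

Round 1 (k=2): L=48 R=128
Round 2 (k=42): L=128 R=55
Round 3 (k=18): L=55 R=101
Round 4 (k=29): L=101 R=79
Round 5 (k=7): L=79 R=85
Round 6 (k=29): L=85 R=231

Answer: 85 231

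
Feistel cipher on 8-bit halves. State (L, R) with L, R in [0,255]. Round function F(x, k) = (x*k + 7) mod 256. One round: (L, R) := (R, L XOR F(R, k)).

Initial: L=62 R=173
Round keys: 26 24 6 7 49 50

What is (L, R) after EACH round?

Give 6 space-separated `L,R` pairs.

Answer: 173,167 167,2 2,180 180,241 241,156 156,142

Derivation:
Round 1 (k=26): L=173 R=167
Round 2 (k=24): L=167 R=2
Round 3 (k=6): L=2 R=180
Round 4 (k=7): L=180 R=241
Round 5 (k=49): L=241 R=156
Round 6 (k=50): L=156 R=142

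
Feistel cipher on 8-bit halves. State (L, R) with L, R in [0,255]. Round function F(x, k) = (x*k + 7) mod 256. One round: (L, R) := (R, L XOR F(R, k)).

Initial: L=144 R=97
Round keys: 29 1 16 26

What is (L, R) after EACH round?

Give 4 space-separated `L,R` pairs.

Answer: 97,148 148,250 250,51 51,207

Derivation:
Round 1 (k=29): L=97 R=148
Round 2 (k=1): L=148 R=250
Round 3 (k=16): L=250 R=51
Round 4 (k=26): L=51 R=207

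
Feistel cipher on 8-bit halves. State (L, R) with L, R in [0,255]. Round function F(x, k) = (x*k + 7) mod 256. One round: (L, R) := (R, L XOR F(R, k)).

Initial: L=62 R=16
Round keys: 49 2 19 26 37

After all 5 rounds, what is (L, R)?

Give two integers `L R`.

Answer: 12 152

Derivation:
Round 1 (k=49): L=16 R=41
Round 2 (k=2): L=41 R=73
Round 3 (k=19): L=73 R=91
Round 4 (k=26): L=91 R=12
Round 5 (k=37): L=12 R=152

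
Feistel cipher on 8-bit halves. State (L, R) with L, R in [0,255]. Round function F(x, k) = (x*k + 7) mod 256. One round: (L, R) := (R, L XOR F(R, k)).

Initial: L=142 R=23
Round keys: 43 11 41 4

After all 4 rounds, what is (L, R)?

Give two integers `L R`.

Round 1 (k=43): L=23 R=106
Round 2 (k=11): L=106 R=130
Round 3 (k=41): L=130 R=179
Round 4 (k=4): L=179 R=81

Answer: 179 81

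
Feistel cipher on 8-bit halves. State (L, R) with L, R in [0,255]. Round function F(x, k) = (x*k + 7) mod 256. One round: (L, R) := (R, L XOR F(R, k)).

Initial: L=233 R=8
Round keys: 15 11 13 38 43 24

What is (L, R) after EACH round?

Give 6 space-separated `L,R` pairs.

Round 1 (k=15): L=8 R=150
Round 2 (k=11): L=150 R=113
Round 3 (k=13): L=113 R=82
Round 4 (k=38): L=82 R=66
Round 5 (k=43): L=66 R=79
Round 6 (k=24): L=79 R=45

Answer: 8,150 150,113 113,82 82,66 66,79 79,45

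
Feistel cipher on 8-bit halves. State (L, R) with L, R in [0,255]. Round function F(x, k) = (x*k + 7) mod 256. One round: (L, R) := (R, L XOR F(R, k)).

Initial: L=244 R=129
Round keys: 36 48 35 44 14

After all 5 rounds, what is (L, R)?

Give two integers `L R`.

Round 1 (k=36): L=129 R=223
Round 2 (k=48): L=223 R=86
Round 3 (k=35): L=86 R=22
Round 4 (k=44): L=22 R=153
Round 5 (k=14): L=153 R=115

Answer: 153 115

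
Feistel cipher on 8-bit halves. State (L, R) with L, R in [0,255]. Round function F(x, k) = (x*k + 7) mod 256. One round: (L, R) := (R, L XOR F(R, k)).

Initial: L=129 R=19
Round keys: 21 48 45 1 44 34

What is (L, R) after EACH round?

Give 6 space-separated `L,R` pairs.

Answer: 19,23 23,68 68,236 236,183 183,151 151,162

Derivation:
Round 1 (k=21): L=19 R=23
Round 2 (k=48): L=23 R=68
Round 3 (k=45): L=68 R=236
Round 4 (k=1): L=236 R=183
Round 5 (k=44): L=183 R=151
Round 6 (k=34): L=151 R=162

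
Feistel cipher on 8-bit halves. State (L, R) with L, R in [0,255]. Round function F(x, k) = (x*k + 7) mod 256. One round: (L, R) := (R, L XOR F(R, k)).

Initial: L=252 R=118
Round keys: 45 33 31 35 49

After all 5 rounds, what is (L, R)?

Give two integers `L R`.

Round 1 (k=45): L=118 R=57
Round 2 (k=33): L=57 R=22
Round 3 (k=31): L=22 R=136
Round 4 (k=35): L=136 R=137
Round 5 (k=49): L=137 R=200

Answer: 137 200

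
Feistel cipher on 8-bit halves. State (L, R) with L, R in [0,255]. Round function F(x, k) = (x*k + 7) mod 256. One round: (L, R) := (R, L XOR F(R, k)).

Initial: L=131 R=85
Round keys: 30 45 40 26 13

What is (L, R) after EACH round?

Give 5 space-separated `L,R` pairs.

Answer: 85,126 126,120 120,185 185,169 169,37

Derivation:
Round 1 (k=30): L=85 R=126
Round 2 (k=45): L=126 R=120
Round 3 (k=40): L=120 R=185
Round 4 (k=26): L=185 R=169
Round 5 (k=13): L=169 R=37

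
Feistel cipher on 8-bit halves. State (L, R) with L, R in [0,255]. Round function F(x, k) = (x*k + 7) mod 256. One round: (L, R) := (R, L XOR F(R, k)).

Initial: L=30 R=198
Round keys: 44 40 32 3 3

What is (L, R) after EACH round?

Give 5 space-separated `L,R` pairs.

Answer: 198,17 17,105 105,54 54,192 192,113

Derivation:
Round 1 (k=44): L=198 R=17
Round 2 (k=40): L=17 R=105
Round 3 (k=32): L=105 R=54
Round 4 (k=3): L=54 R=192
Round 5 (k=3): L=192 R=113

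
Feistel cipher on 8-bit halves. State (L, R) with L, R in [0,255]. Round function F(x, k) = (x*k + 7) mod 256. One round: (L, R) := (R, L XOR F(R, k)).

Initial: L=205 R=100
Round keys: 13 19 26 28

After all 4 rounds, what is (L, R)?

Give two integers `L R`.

Answer: 143 38

Derivation:
Round 1 (k=13): L=100 R=214
Round 2 (k=19): L=214 R=141
Round 3 (k=26): L=141 R=143
Round 4 (k=28): L=143 R=38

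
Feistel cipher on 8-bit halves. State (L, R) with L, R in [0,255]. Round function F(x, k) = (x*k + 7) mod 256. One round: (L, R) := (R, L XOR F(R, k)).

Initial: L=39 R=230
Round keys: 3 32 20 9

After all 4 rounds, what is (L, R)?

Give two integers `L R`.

Round 1 (k=3): L=230 R=158
Round 2 (k=32): L=158 R=33
Round 3 (k=20): L=33 R=5
Round 4 (k=9): L=5 R=21

Answer: 5 21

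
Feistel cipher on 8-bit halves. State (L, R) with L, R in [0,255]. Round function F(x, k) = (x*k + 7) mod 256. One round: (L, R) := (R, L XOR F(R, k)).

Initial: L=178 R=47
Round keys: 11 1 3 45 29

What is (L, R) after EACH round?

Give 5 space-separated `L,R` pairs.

Round 1 (k=11): L=47 R=190
Round 2 (k=1): L=190 R=234
Round 3 (k=3): L=234 R=123
Round 4 (k=45): L=123 R=76
Round 5 (k=29): L=76 R=216

Answer: 47,190 190,234 234,123 123,76 76,216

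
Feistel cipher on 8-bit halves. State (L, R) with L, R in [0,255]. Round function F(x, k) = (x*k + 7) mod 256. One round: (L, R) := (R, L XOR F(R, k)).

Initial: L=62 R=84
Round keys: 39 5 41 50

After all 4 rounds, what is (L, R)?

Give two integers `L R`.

Round 1 (k=39): L=84 R=237
Round 2 (k=5): L=237 R=252
Round 3 (k=41): L=252 R=142
Round 4 (k=50): L=142 R=63

Answer: 142 63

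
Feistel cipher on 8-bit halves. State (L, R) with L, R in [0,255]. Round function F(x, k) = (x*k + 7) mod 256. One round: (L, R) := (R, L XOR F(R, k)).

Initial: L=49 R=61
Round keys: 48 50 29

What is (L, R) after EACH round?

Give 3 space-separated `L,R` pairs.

Answer: 61,70 70,142 142,91

Derivation:
Round 1 (k=48): L=61 R=70
Round 2 (k=50): L=70 R=142
Round 3 (k=29): L=142 R=91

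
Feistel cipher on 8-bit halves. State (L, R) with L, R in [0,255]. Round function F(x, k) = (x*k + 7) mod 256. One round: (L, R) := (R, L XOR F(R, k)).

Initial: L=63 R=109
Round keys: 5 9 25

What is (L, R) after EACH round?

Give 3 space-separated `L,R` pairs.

Answer: 109,23 23,187 187,93

Derivation:
Round 1 (k=5): L=109 R=23
Round 2 (k=9): L=23 R=187
Round 3 (k=25): L=187 R=93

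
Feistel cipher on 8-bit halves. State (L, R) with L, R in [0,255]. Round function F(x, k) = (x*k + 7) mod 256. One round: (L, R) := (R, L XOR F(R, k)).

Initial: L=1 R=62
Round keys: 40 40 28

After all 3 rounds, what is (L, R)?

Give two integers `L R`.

Round 1 (k=40): L=62 R=182
Round 2 (k=40): L=182 R=73
Round 3 (k=28): L=73 R=181

Answer: 73 181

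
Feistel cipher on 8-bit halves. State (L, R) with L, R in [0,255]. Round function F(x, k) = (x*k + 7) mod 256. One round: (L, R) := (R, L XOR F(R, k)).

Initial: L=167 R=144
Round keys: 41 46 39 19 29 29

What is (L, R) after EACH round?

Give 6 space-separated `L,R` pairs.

Round 1 (k=41): L=144 R=176
Round 2 (k=46): L=176 R=55
Round 3 (k=39): L=55 R=216
Round 4 (k=19): L=216 R=56
Round 5 (k=29): L=56 R=135
Round 6 (k=29): L=135 R=106

Answer: 144,176 176,55 55,216 216,56 56,135 135,106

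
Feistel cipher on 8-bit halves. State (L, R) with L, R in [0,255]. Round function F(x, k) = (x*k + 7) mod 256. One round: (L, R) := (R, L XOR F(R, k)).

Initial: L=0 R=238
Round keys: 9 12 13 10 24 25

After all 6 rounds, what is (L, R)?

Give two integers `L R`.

Round 1 (k=9): L=238 R=101
Round 2 (k=12): L=101 R=45
Round 3 (k=13): L=45 R=53
Round 4 (k=10): L=53 R=52
Round 5 (k=24): L=52 R=210
Round 6 (k=25): L=210 R=189

Answer: 210 189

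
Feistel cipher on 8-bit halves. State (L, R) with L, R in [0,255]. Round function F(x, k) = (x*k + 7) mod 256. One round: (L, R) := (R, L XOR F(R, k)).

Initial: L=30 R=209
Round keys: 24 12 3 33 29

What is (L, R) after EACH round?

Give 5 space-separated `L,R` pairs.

Answer: 209,129 129,194 194,204 204,145 145,184

Derivation:
Round 1 (k=24): L=209 R=129
Round 2 (k=12): L=129 R=194
Round 3 (k=3): L=194 R=204
Round 4 (k=33): L=204 R=145
Round 5 (k=29): L=145 R=184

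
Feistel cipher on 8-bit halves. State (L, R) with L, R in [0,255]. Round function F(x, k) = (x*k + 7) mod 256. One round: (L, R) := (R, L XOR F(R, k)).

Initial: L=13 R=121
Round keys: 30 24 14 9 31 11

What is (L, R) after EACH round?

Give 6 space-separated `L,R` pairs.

Round 1 (k=30): L=121 R=56
Round 2 (k=24): L=56 R=62
Round 3 (k=14): L=62 R=83
Round 4 (k=9): L=83 R=204
Round 5 (k=31): L=204 R=232
Round 6 (k=11): L=232 R=51

Answer: 121,56 56,62 62,83 83,204 204,232 232,51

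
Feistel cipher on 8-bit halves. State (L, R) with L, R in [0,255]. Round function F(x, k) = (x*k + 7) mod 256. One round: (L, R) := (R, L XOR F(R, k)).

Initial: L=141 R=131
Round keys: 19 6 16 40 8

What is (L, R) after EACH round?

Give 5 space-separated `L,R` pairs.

Answer: 131,77 77,86 86,42 42,193 193,37

Derivation:
Round 1 (k=19): L=131 R=77
Round 2 (k=6): L=77 R=86
Round 3 (k=16): L=86 R=42
Round 4 (k=40): L=42 R=193
Round 5 (k=8): L=193 R=37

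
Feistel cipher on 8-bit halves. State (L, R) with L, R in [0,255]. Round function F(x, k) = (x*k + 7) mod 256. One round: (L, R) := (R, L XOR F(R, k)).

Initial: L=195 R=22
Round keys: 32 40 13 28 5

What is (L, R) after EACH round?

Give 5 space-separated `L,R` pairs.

Answer: 22,4 4,177 177,0 0,182 182,149

Derivation:
Round 1 (k=32): L=22 R=4
Round 2 (k=40): L=4 R=177
Round 3 (k=13): L=177 R=0
Round 4 (k=28): L=0 R=182
Round 5 (k=5): L=182 R=149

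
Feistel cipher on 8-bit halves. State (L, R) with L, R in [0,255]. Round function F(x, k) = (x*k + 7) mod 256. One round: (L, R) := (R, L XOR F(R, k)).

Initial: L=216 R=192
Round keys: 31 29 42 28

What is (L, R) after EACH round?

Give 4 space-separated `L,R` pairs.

Round 1 (k=31): L=192 R=159
Round 2 (k=29): L=159 R=202
Round 3 (k=42): L=202 R=180
Round 4 (k=28): L=180 R=125

Answer: 192,159 159,202 202,180 180,125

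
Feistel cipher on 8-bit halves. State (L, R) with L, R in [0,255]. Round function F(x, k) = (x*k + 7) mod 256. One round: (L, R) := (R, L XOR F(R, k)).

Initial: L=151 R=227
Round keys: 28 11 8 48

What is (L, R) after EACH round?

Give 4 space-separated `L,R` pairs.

Round 1 (k=28): L=227 R=76
Round 2 (k=11): L=76 R=168
Round 3 (k=8): L=168 R=11
Round 4 (k=48): L=11 R=191

Answer: 227,76 76,168 168,11 11,191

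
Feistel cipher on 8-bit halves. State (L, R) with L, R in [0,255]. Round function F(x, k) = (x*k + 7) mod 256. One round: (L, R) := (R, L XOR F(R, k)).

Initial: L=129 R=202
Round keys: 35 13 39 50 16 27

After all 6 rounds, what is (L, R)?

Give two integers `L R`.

Answer: 29 92

Derivation:
Round 1 (k=35): L=202 R=36
Round 2 (k=13): L=36 R=17
Round 3 (k=39): L=17 R=186
Round 4 (k=50): L=186 R=74
Round 5 (k=16): L=74 R=29
Round 6 (k=27): L=29 R=92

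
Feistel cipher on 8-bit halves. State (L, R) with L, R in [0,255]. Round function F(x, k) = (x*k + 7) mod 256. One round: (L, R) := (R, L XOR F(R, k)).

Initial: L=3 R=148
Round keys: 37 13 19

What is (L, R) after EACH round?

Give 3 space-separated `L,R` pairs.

Round 1 (k=37): L=148 R=104
Round 2 (k=13): L=104 R=219
Round 3 (k=19): L=219 R=32

Answer: 148,104 104,219 219,32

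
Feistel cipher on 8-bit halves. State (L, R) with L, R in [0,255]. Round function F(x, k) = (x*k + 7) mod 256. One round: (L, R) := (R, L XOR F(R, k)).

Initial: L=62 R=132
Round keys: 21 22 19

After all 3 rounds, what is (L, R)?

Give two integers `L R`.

Answer: 49 79

Derivation:
Round 1 (k=21): L=132 R=229
Round 2 (k=22): L=229 R=49
Round 3 (k=19): L=49 R=79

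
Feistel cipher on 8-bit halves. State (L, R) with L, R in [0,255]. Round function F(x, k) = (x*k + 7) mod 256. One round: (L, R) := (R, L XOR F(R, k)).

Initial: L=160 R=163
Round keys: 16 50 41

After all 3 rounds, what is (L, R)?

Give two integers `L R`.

Answer: 38 138

Derivation:
Round 1 (k=16): L=163 R=151
Round 2 (k=50): L=151 R=38
Round 3 (k=41): L=38 R=138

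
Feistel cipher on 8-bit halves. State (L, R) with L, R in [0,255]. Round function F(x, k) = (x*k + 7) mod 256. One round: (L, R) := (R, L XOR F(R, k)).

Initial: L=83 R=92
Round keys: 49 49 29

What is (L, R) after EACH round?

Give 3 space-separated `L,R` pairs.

Round 1 (k=49): L=92 R=240
Round 2 (k=49): L=240 R=171
Round 3 (k=29): L=171 R=150

Answer: 92,240 240,171 171,150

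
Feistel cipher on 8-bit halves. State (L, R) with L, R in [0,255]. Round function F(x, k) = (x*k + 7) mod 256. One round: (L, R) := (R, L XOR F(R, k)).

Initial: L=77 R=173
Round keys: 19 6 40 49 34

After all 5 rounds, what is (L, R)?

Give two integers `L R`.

Round 1 (k=19): L=173 R=147
Round 2 (k=6): L=147 R=212
Round 3 (k=40): L=212 R=180
Round 4 (k=49): L=180 R=175
Round 5 (k=34): L=175 R=241

Answer: 175 241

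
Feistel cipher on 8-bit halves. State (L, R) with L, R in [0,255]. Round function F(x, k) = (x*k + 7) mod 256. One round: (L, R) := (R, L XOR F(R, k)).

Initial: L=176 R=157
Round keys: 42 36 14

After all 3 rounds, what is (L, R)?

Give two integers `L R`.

Answer: 150 66

Derivation:
Round 1 (k=42): L=157 R=121
Round 2 (k=36): L=121 R=150
Round 3 (k=14): L=150 R=66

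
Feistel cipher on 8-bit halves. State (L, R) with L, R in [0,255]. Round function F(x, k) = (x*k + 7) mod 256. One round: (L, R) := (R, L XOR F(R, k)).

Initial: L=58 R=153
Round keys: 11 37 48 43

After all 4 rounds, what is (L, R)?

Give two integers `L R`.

Answer: 7 138

Derivation:
Round 1 (k=11): L=153 R=160
Round 2 (k=37): L=160 R=190
Round 3 (k=48): L=190 R=7
Round 4 (k=43): L=7 R=138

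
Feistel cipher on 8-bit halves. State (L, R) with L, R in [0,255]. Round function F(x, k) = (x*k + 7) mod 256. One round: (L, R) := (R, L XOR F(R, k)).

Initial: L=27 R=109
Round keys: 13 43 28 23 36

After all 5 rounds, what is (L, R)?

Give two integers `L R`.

Answer: 66 183

Derivation:
Round 1 (k=13): L=109 R=139
Round 2 (k=43): L=139 R=13
Round 3 (k=28): L=13 R=248
Round 4 (k=23): L=248 R=66
Round 5 (k=36): L=66 R=183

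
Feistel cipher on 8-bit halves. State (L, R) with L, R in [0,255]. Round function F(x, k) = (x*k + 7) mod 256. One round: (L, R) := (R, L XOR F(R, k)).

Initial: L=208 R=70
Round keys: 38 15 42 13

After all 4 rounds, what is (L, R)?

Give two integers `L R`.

Round 1 (k=38): L=70 R=187
Round 2 (k=15): L=187 R=186
Round 3 (k=42): L=186 R=48
Round 4 (k=13): L=48 R=205

Answer: 48 205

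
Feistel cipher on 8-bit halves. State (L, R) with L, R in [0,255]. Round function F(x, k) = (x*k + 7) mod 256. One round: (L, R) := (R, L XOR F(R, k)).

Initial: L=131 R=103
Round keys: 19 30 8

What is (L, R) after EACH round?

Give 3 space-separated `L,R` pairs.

Answer: 103,47 47,238 238,88

Derivation:
Round 1 (k=19): L=103 R=47
Round 2 (k=30): L=47 R=238
Round 3 (k=8): L=238 R=88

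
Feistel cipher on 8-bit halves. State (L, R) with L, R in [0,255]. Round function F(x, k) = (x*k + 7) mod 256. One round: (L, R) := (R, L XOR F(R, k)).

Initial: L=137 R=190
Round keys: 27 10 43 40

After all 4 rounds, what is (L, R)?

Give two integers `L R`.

Answer: 210 158

Derivation:
Round 1 (k=27): L=190 R=152
Round 2 (k=10): L=152 R=73
Round 3 (k=43): L=73 R=210
Round 4 (k=40): L=210 R=158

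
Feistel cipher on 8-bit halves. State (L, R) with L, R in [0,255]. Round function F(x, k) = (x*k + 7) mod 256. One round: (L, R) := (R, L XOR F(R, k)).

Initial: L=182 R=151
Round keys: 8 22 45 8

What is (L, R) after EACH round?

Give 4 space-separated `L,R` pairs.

Answer: 151,9 9,90 90,208 208,221

Derivation:
Round 1 (k=8): L=151 R=9
Round 2 (k=22): L=9 R=90
Round 3 (k=45): L=90 R=208
Round 4 (k=8): L=208 R=221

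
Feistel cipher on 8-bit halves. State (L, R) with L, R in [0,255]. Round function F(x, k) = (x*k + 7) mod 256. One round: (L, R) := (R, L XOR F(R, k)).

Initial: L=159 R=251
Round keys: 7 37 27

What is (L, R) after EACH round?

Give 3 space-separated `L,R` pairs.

Answer: 251,123 123,53 53,229

Derivation:
Round 1 (k=7): L=251 R=123
Round 2 (k=37): L=123 R=53
Round 3 (k=27): L=53 R=229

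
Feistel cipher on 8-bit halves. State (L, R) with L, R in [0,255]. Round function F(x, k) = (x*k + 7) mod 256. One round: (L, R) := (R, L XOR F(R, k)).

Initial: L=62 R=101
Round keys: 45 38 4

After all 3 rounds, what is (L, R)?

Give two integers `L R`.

Answer: 238 73

Derivation:
Round 1 (k=45): L=101 R=246
Round 2 (k=38): L=246 R=238
Round 3 (k=4): L=238 R=73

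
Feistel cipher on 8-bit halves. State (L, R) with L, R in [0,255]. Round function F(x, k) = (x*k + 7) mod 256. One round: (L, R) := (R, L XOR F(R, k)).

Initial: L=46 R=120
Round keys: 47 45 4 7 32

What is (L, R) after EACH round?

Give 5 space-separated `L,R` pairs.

Answer: 120,33 33,172 172,150 150,141 141,49

Derivation:
Round 1 (k=47): L=120 R=33
Round 2 (k=45): L=33 R=172
Round 3 (k=4): L=172 R=150
Round 4 (k=7): L=150 R=141
Round 5 (k=32): L=141 R=49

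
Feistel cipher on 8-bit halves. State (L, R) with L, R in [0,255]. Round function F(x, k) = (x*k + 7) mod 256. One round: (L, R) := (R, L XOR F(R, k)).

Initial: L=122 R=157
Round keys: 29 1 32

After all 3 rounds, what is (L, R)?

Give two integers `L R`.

Round 1 (k=29): L=157 R=170
Round 2 (k=1): L=170 R=44
Round 3 (k=32): L=44 R=45

Answer: 44 45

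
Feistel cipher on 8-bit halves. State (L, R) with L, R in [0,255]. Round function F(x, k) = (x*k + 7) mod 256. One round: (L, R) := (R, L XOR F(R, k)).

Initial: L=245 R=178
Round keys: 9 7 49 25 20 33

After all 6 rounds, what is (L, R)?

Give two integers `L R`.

Answer: 35 0

Derivation:
Round 1 (k=9): L=178 R=188
Round 2 (k=7): L=188 R=153
Round 3 (k=49): L=153 R=236
Round 4 (k=25): L=236 R=138
Round 5 (k=20): L=138 R=35
Round 6 (k=33): L=35 R=0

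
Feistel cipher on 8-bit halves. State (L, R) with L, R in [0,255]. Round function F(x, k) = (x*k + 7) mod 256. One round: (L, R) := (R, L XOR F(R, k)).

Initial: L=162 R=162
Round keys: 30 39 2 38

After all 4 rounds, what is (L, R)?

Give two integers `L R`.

Answer: 254 151

Derivation:
Round 1 (k=30): L=162 R=161
Round 2 (k=39): L=161 R=44
Round 3 (k=2): L=44 R=254
Round 4 (k=38): L=254 R=151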